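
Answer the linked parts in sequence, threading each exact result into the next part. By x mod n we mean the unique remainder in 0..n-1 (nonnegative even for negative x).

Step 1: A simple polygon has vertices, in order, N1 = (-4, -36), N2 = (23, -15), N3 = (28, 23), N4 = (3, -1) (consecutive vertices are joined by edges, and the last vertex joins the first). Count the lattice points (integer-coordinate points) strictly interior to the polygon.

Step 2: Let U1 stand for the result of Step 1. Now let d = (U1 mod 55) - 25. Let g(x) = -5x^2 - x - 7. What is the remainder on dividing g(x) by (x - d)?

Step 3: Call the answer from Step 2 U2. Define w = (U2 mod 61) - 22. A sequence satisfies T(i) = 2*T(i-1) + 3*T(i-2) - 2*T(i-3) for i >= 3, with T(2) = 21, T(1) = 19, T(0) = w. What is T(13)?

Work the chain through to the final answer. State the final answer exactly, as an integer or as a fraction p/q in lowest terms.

Step 1: cross terms: (-4*-15 - 23*-36)=888, (23*23 - 28*-15)=949, (28*-1 - 3*23)=-97, (3*-36 - -4*-1)=-112; twice the area = |1628| = 1628; area = 814; boundary points = 3 + 1 + 1 + 7 = 12; strictly interior points = area - boundary/2 + 1 = 809; answer 809
Step 2: U1 = 809; d = 14; remainder = value at the root: -5*(14)^2 - 1*(14)^1 - 7 = (-980) + (-14) + (-7) = -1001; answer -1001
Step 3: U2 = -1001; w = 14; T(3) = 2*(21) + 3*(19) - 2*(14) = 71; iterating: T(3)=71, T(4)=167, T(5)=505, T(6)=1369, T(7)=3919, T(8)=10935, T(9)=30889, T(10)=86745, T(11)=244287, T(12)=687031, T(13)=1933433; answer 1933433

1933433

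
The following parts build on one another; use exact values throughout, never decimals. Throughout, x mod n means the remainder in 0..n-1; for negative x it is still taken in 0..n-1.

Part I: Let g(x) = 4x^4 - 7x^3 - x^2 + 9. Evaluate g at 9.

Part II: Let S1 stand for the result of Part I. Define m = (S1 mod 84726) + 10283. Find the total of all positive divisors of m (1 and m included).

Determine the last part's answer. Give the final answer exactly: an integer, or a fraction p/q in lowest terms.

58800

Part I: 4*(9)^4 - 7*(9)^3 - 1*(9)^2 + 9 = (26244) + (-5103) + (-81) + (9) = 21069; answer 21069
Part II: S1 = 21069; m = 31352; 31352 = 2^3 * 3919; sigma = (1 + 2 + 4 + 8) * (1 + 3919) = 15 * 3920 = 58800; answer 58800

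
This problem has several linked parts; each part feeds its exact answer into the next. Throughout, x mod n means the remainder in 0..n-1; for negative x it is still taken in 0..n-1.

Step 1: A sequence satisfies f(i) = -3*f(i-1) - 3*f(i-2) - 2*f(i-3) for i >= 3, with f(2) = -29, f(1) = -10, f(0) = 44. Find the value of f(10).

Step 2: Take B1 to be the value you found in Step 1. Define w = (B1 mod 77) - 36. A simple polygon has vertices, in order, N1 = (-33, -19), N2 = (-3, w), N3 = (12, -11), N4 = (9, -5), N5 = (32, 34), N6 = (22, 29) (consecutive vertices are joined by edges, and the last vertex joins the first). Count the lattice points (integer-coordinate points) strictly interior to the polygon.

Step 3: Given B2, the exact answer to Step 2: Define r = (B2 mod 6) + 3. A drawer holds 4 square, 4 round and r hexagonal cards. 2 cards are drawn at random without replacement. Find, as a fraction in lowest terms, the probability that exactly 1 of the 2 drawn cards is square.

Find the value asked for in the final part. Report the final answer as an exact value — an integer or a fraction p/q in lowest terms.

Step 1: f(3) = -3*(-29) - 3*(-10) - 2*(44) = 29; iterating: f(3)=29, f(4)=20, f(5)=-89, f(6)=149, f(7)=-220, f(8)=391, f(9)=-811, f(10)=1700; answer 1700
Step 2: B1 = 1700; w = -30; cross terms: (-33*-30 - -3*-19)=933, (-3*-11 - 12*-30)=393, (12*-5 - 9*-11)=39, (9*34 - 32*-5)=466, (32*29 - 22*34)=180, (22*-19 - -33*29)=539; twice the area = |2550| = 2550; area = 1275; boundary points = 1 + 1 + 3 + 1 + 5 + 1 = 12; strictly interior points = area - boundary/2 + 1 = 1270; answer 1270
Step 3: B2 = 1270; r = 7; total draws C(15,2) = 105; favorable C(4,1)*C(11,1) = 44; P = 44/105; answer 44/105

44/105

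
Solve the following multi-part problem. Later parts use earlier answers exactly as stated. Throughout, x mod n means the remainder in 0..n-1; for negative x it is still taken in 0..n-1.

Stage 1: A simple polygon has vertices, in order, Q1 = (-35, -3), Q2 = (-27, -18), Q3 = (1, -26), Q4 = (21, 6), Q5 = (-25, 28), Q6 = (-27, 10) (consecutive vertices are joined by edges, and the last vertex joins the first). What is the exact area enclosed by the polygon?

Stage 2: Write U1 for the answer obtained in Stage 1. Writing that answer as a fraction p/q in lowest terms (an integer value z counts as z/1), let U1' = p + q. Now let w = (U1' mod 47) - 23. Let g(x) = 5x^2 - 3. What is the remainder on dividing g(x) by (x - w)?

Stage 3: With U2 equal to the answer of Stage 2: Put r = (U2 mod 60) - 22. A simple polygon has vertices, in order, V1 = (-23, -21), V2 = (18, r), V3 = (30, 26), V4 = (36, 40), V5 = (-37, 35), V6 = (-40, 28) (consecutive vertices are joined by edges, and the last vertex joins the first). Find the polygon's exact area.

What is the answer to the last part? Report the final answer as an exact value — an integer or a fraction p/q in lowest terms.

Stage 1: cross terms: (-35*-18 - -27*-3)=549, (-27*-26 - 1*-18)=720, (1*6 - 21*-26)=552, (21*28 - -25*6)=738, (-25*10 - -27*28)=506, (-27*-3 - -35*10)=431; twice the area = |3496| = 3496; area = 1748; answer 1748
Stage 2: U1 = 1748; threaded value p + q = 1749; w = -13; remainder = value at the root: 5*(-13)^2 - 3 = (845) + (-3) = 842; answer 842
Stage 3: U2 = 842; r = -20; cross terms: (-23*-20 - 18*-21)=838, (18*26 - 30*-20)=1068, (30*40 - 36*26)=264, (36*35 - -37*40)=2740, (-37*28 - -40*35)=364, (-40*-21 - -23*28)=1484; twice the area = |6758| = 6758; area = 3379; answer 3379

3379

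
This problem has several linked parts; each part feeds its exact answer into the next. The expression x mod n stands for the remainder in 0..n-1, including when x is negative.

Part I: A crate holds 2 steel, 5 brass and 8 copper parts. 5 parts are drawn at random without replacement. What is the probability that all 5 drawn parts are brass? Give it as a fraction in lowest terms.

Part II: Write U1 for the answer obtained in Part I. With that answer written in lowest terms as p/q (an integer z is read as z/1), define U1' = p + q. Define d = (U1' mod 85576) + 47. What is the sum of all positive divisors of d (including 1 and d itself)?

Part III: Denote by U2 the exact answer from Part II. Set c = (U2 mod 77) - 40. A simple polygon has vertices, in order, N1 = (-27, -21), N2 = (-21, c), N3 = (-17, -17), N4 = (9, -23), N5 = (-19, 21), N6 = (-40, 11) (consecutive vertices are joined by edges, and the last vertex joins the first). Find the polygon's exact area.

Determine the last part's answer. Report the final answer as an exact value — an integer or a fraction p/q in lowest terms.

1105

Part I: total draws C(15,5) = 3003; favorable C(5,5) = 1; P = 1/3003; answer 1/3003
Part II: U1 = 1/3003; threaded value p + q = 3004; d = 3051; 3051 = 3^3 * 113; sigma = (1 + 3 + 9 + 27) * (1 + 113) = 40 * 114 = 4560; answer 4560
Part III: U2 = 4560; c = -23; cross terms: (-27*-23 - -21*-21)=180, (-21*-17 - -17*-23)=-34, (-17*-23 - 9*-17)=544, (9*21 - -19*-23)=-248, (-19*11 - -40*21)=631, (-40*-21 - -27*11)=1137; twice the area = |2210| = 2210; area = 1105; answer 1105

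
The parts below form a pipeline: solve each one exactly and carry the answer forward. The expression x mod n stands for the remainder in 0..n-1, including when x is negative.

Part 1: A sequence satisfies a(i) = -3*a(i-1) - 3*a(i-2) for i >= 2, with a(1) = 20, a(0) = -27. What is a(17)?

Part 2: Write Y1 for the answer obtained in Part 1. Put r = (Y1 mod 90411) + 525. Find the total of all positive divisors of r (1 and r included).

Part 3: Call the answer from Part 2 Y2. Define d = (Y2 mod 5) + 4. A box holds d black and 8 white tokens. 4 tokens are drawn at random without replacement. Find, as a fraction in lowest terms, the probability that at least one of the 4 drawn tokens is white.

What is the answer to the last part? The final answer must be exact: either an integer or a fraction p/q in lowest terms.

Part 1: a(2) = -3*(20) - 3*(-27) = 21; iterating: a(2)=21, a(3)=-123, a(4)=306, a(5)=-549, a(6)=729, a(7)=-540, a(8)=-567, a(9)=3321, a(10)=-8262, a(11)=14823, a(12)=-19683, a(13)=14580, a(14)=15309, a(15)=-89667, a(16)=223074, a(17)=-400221; answer -400221
Part 2: Y1 = -400221; r = 52359; 52359 = 3 * 31 * 563; sigma = (1 + 3) * (1 + 31) * (1 + 563) = 4 * 32 * 564 = 72192; answer 72192
Part 3: Y2 = 72192; d = 6; total draws C(14,4) = 1001; complement C(6,4) = 15; favorable 1001 - 15 = 986; P = 986/1001; answer 986/1001

986/1001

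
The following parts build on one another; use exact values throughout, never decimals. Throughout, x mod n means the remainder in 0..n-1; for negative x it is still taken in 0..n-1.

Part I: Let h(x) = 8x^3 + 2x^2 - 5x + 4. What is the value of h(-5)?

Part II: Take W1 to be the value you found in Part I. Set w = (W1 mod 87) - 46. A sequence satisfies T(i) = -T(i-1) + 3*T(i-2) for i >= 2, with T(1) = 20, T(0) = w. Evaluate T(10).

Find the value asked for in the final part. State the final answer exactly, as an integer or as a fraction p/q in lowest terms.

Part I: 8*(-5)^3 + 2*(-5)^2 - 5*(-5)^1 + 4 = (-1000) + (50) + (25) + (4) = -921; answer -921
Part II: W1 = -921; w = -10; T(2) = -1*(20) + 3*(-10) = -50; iterating: T(2)=-50, T(3)=110, T(4)=-260, T(5)=590, T(6)=-1370, T(7)=3140, T(8)=-7250, T(9)=16670, T(10)=-38420; answer -38420

-38420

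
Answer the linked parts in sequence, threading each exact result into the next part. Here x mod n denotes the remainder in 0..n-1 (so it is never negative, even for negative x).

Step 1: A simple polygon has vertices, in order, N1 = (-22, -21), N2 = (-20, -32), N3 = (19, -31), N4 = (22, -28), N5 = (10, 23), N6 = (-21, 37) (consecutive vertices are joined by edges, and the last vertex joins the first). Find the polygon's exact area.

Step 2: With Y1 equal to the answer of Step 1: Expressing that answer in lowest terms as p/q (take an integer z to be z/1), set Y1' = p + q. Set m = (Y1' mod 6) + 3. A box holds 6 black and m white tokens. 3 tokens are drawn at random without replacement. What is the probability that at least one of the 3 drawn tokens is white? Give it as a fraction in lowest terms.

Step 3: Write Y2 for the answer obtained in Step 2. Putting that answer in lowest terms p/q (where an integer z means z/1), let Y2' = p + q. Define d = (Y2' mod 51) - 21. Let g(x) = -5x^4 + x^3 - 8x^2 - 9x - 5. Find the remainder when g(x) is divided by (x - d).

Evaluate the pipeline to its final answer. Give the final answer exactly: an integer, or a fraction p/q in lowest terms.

Step 1: cross terms: (-22*-32 - -20*-21)=284, (-20*-31 - 19*-32)=1228, (19*-28 - 22*-31)=150, (22*23 - 10*-28)=786, (10*37 - -21*23)=853, (-21*-21 - -22*37)=1255; twice the area = |4556| = 4556; area = 2278; answer 2278
Step 2: Y1 = 2278; threaded value p + q = 2279; m = 8; total draws C(14,3) = 364; complement C(6,3) = 20; favorable 364 - 20 = 344; P = 86/91; answer 86/91
Step 3: Y2 = 86/91; threaded value p + q = 177; d = 3; remainder = value at the root: -5*(3)^4 + 1*(3)^3 - 8*(3)^2 - 9*(3)^1 - 5 = (-405) + (27) + (-72) + (-27) + (-5) = -482; answer -482

-482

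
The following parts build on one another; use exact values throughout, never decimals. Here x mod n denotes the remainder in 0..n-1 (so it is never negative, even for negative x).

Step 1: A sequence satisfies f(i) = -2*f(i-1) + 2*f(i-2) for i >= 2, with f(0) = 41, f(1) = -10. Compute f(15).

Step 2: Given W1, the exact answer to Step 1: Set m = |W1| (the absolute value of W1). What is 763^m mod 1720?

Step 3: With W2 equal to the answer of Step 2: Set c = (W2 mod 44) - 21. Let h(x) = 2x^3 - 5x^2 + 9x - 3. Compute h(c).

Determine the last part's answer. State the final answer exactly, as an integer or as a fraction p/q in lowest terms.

Step 1: f(2) = -2*(-10) + 2*(41) = 102; iterating: f(2)=102, f(3)=-224, f(4)=652, f(5)=-1752, f(6)=4808, f(7)=-13120, f(8)=35856, f(9)=-97952, f(10)=267616, f(11)=-731136, f(12)=1997504, f(13)=-5457280, f(14)=14909568, f(15)=-40733696; answer -40733696
Step 2: W1 = -40733696; m = 40733696; squarings mod 1720: 763^1=763, 763^2=809, 763^4=881, 763^8=441, 763^16=121, 763^32=881, 763^64=441, 763^128=121, 763^256=881, 763^512=441, 763^1024=121, 763^2048=881, 763^4096=441, 763^8192=121, 763^16384=881, 763^32768=441, 763^65536=121, 763^131072=881, 763^262144=441, 763^524288=121, 763^1048576=881, 763^2097152=441, 763^4194304=121, 763^8388608=881, 763^16777216=441, 763^33554432=121; 763^40733696 = 763^1024 * 763^2048 * 763^32768 * 763^65536 * 763^262144 * 763^524288 * 763^2097152 * 763^4194304 * 763^33554432 = 41 (mod 1720); answer 41
Step 3: W2 = 41; c = 20; 2*(20)^3 - 5*(20)^2 + 9*(20)^1 - 3 = (16000) + (-2000) + (180) + (-3) = 14177; answer 14177

14177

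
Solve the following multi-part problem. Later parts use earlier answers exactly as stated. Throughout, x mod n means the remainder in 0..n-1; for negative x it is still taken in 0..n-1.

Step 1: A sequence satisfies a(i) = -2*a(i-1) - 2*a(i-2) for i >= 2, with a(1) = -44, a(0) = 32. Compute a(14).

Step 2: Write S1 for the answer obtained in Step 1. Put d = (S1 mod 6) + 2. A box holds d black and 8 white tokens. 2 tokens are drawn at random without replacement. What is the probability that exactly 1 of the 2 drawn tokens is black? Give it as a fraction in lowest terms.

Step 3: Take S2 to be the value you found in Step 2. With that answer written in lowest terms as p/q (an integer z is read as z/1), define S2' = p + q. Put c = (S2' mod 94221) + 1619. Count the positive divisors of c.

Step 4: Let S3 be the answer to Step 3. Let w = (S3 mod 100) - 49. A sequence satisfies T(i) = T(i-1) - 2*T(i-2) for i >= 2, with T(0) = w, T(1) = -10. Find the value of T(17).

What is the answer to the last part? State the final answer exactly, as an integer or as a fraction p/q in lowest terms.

Step 1: a(2) = -2*(-44) - 2*(32) = 24; iterating: a(2)=24, a(3)=40, a(4)=-128, a(5)=176, a(6)=-96, a(7)=-160, a(8)=512, a(9)=-704, a(10)=384, a(11)=640, a(12)=-2048, a(13)=2816, a(14)=-1536; answer -1536
Step 2: S1 = -1536; d = 2; total draws C(10,2) = 45; favorable C(2,1)*C(8,1) = 16; P = 16/45; answer 16/45
Step 3: S2 = 16/45; threaded value p + q = 61; c = 1680; 1680 = 2^4 * 3 * 5 * 7; number of divisors = (4+1) * (1+1) * (1+1) * (1+1) = 40; answer 40
Step 4: S3 = 40; w = -9; T(2) = 1*(-10) - 2*(-9) = 8; iterating: T(2)=8, T(3)=28, T(4)=12, T(5)=-44, T(6)=-68, T(7)=20, T(8)=156, T(9)=116, T(10)=-196, T(11)=-428, T(12)=-36, T(13)=820, T(14)=892, T(15)=-748, T(16)=-2532, T(17)=-1036; answer -1036

-1036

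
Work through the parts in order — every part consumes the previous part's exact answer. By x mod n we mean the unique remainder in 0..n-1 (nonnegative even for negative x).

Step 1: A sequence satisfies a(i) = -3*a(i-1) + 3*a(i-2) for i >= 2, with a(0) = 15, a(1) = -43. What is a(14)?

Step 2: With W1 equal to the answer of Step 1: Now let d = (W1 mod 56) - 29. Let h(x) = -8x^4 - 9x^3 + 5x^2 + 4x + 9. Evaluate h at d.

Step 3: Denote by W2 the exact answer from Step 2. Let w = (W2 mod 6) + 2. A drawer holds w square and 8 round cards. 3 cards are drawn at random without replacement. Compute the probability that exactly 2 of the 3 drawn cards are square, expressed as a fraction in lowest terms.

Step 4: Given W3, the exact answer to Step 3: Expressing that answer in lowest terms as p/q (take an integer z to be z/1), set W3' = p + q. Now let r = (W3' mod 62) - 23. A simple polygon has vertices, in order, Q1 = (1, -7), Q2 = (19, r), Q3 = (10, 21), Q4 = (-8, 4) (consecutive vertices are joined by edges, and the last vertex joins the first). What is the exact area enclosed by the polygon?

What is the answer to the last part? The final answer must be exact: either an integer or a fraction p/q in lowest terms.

Step 1: a(2) = -3*(-43) + 3*(15) = 174; iterating: a(2)=174, a(3)=-651, a(4)=2475, a(5)=-9378, a(6)=35559, a(7)=-134811, a(8)=511110, a(9)=-1937763, a(10)=7346619, a(11)=-27853146, a(12)=105599295, a(13)=-400357323, a(14)=1517869854; answer 1517869854
Step 2: W1 = 1517869854; d = 17; -8*(17)^4 - 9*(17)^3 + 5*(17)^2 + 4*(17)^1 + 9 = (-668168) + (-44217) + (1445) + (68) + (9) = -710863; answer -710863
Step 3: W2 = -710863; w = 7; total draws C(15,3) = 455; favorable C(7,2)*C(8,1) = 168; P = 24/65; answer 24/65
Step 4: W3 = 24/65; threaded value p + q = 89; r = 4; cross terms: (1*4 - 19*-7)=137, (19*21 - 10*4)=359, (10*4 - -8*21)=208, (-8*-7 - 1*4)=52; twice the area = |756| = 756; area = 378; answer 378

378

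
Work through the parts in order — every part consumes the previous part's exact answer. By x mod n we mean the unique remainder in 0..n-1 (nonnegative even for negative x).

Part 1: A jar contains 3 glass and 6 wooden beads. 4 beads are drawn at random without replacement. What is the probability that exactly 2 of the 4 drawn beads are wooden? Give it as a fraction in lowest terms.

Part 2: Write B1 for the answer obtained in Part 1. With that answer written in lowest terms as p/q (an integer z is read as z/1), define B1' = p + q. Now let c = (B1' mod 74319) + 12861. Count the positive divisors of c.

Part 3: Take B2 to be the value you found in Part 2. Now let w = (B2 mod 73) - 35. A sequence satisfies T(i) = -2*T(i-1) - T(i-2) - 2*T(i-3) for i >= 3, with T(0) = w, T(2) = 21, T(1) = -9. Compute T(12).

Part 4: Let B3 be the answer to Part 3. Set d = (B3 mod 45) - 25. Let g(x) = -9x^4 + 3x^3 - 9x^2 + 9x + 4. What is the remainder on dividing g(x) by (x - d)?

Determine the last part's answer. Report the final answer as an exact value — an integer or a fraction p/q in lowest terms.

-136946

Part 1: total draws C(9,4) = 126; favorable C(6,2)*C(3,2) = 45; P = 5/14; answer 5/14
Part 2: B1 = 5/14; threaded value p + q = 19; c = 12880; 12880 = 2^4 * 5 * 7 * 23; number of divisors = (4+1) * (1+1) * (1+1) * (1+1) = 40; answer 40
Part 3: B2 = 40; w = 5; T(3) = -2*(21) - 1*(-9) - 2*(5) = -43; iterating: T(3)=-43, T(4)=83, T(5)=-165, T(6)=333, T(7)=-667, T(8)=1331, T(9)=-2661, T(10)=5325, T(11)=-10651, T(12)=21299; answer 21299
Part 4: B3 = 21299; d = -11; remainder = value at the root: -9*(-11)^4 + 3*(-11)^3 - 9*(-11)^2 + 9*(-11)^1 + 4 = (-131769) + (-3993) + (-1089) + (-99) + (4) = -136946; answer -136946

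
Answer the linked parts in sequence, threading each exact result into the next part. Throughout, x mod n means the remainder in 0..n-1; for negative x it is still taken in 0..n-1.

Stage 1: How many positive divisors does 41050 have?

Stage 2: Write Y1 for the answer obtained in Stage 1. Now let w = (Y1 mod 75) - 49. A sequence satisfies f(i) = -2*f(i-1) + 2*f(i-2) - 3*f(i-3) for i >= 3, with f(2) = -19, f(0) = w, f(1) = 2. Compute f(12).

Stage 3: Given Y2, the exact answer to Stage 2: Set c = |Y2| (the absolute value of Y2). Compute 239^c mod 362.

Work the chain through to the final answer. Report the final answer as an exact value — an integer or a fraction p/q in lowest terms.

Stage 1: 41050 = 2 * 5^2 * 821; number of divisors = (1+1) * (2+1) * (1+1) = 12; answer 12
Stage 2: Y1 = 12; w = -37; f(3) = -2*(-19) + 2*(2) - 3*(-37) = 153; iterating: f(3)=153, f(4)=-350, f(5)=1063, f(6)=-3285, f(7)=9746, f(8)=-29251, f(9)=87849, f(10)=-263438, f(11)=790327, f(12)=-2371077; answer -2371077
Stage 3: Y2 = -2371077; c = 2371077; squarings mod 362: 239^1=239, 239^2=287, 239^4=195, 239^8=15, 239^16=225, 239^32=307, 239^64=129, 239^128=351, 239^256=121, 239^512=161, 239^1024=219, 239^2048=177, 239^4096=197, 239^8192=75, 239^16384=195, 239^32768=15, 239^65536=225, 239^131072=307, 239^262144=129, 239^524288=351, 239^1048576=121, 239^2097152=161; 239^2371077 = 239^1 * 239^4 * 239^512 * 239^1024 * 239^2048 * 239^8192 * 239^262144 * 239^2097152 = 159 (mod 362); answer 159

159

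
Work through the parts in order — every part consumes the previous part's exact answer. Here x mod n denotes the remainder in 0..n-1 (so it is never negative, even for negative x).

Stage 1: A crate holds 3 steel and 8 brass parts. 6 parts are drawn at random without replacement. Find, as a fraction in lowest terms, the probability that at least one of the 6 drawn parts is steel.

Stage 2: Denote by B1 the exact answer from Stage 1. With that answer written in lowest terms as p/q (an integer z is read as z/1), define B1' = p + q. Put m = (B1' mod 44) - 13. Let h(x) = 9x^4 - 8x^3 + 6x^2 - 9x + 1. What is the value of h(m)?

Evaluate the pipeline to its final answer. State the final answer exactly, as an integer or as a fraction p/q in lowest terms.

Stage 1: total draws C(11,6) = 462; complement C(8,6) = 28; favorable 462 - 28 = 434; P = 31/33; answer 31/33
Stage 2: B1 = 31/33; threaded value p + q = 64; m = 7; 9*(7)^4 - 8*(7)^3 + 6*(7)^2 - 9*(7)^1 + 1 = (21609) + (-2744) + (294) + (-63) + (1) = 19097; answer 19097

19097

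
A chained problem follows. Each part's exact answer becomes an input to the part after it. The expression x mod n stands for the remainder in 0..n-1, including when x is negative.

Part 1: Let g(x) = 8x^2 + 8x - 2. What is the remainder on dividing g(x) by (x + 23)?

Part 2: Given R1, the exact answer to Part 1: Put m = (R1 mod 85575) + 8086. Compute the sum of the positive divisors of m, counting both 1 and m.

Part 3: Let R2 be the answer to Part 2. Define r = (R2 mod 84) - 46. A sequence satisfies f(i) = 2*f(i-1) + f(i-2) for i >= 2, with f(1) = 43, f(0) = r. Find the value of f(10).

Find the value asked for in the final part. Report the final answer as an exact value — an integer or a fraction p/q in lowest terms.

Part 1: remainder = value at the root: 8*(-23)^2 + 8*(-23)^1 - 2 = (4232) + (-184) + (-2) = 4046; answer 4046
Part 2: R1 = 4046; m = 12132; 12132 = 2^2 * 3^2 * 337; sigma = (1 + 2 + 4) * (1 + 3 + 9) * (1 + 337) = 7 * 13 * 338 = 30758; answer 30758
Part 3: R2 = 30758; r = -32; f(2) = 2*(43) + 1*(-32) = 54; iterating: f(2)=54, f(3)=151, f(4)=356, f(5)=863, f(6)=2082, f(7)=5027, f(8)=12136, f(9)=29299, f(10)=70734; answer 70734

70734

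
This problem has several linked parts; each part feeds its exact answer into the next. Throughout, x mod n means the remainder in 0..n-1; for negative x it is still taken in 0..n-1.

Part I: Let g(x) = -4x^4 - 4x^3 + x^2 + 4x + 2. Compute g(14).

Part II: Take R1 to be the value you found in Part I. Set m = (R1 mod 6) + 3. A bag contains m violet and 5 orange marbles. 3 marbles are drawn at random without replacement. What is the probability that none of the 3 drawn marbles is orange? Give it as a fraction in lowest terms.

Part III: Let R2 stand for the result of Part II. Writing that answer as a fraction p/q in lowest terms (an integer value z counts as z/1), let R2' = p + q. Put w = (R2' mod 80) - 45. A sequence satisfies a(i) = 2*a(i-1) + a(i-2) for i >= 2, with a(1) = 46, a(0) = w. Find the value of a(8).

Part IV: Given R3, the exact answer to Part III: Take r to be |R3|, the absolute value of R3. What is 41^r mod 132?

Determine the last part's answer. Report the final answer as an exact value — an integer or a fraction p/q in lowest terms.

Part I: -4*(14)^4 - 4*(14)^3 + 1*(14)^2 + 4*(14)^1 + 2 = (-153664) + (-10976) + (196) + (56) + (2) = -164386; answer -164386
Part II: R1 = -164386; m = 5; total draws C(10,3) = 120; favorable C(5,3) = 10; P = 1/12; answer 1/12
Part III: R2 = 1/12; threaded value p + q = 13; w = -32; a(2) = 2*(46) + 1*(-32) = 60; iterating: a(2)=60, a(3)=166, a(4)=392, a(5)=950, a(6)=2292, a(7)=5534, a(8)=13360; answer 13360
Part IV: R3 = 13360; r = 13360; squarings mod 132: 41^1=41, 41^2=97, 41^4=37, 41^8=49, 41^16=25, 41^32=97, 41^64=37, 41^128=49, 41^256=25, 41^512=97, 41^1024=37, 41^2048=49, 41^4096=25, 41^8192=97; 41^13360 = 41^16 * 41^32 * 41^1024 * 41^4096 * 41^8192 = 1 (mod 132); answer 1

1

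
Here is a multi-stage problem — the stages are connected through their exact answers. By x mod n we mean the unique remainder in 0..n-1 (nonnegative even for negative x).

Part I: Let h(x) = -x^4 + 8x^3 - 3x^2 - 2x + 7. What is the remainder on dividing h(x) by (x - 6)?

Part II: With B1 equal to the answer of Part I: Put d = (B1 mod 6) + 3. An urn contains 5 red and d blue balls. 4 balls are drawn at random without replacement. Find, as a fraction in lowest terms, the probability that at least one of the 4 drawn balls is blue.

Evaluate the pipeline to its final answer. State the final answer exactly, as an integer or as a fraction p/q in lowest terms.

Part I: remainder = value at the root: -1*(6)^4 + 8*(6)^3 - 3*(6)^2 - 2*(6)^1 + 7 = (-1296) + (1728) + (-108) + (-12) + (7) = 319; answer 319
Part II: B1 = 319; d = 4; total draws C(9,4) = 126; complement C(5,4) = 5; favorable 126 - 5 = 121; P = 121/126; answer 121/126

121/126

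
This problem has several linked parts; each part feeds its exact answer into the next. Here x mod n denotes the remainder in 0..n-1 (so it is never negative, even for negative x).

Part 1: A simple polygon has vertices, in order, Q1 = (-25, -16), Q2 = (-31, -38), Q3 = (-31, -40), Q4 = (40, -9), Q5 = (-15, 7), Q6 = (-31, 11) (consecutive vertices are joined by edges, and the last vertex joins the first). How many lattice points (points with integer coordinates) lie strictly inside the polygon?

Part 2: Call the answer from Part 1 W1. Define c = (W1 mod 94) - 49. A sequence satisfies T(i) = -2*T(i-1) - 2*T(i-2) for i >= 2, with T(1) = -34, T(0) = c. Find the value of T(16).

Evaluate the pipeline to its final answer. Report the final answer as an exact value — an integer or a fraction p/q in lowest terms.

Part 1: cross terms: (-25*-38 - -31*-16)=454, (-31*-40 - -31*-38)=62, (-31*-9 - 40*-40)=1879, (40*7 - -15*-9)=145, (-15*11 - -31*7)=52, (-31*-16 - -25*11)=771; twice the area = |3363| = 3363; area = 3363/2; boundary points = 2 + 2 + 1 + 1 + 4 + 3 = 13; strictly interior points = area - boundary/2 + 1 = 1676; answer 1676
Part 2: W1 = 1676; c = 29; T(2) = -2*(-34) - 2*(29) = 10; iterating: T(2)=10, T(3)=48, T(4)=-116, T(5)=136, T(6)=-40, T(7)=-192, T(8)=464, T(9)=-544, T(10)=160, T(11)=768, T(12)=-1856, T(13)=2176, T(14)=-640, T(15)=-3072, T(16)=7424; answer 7424

7424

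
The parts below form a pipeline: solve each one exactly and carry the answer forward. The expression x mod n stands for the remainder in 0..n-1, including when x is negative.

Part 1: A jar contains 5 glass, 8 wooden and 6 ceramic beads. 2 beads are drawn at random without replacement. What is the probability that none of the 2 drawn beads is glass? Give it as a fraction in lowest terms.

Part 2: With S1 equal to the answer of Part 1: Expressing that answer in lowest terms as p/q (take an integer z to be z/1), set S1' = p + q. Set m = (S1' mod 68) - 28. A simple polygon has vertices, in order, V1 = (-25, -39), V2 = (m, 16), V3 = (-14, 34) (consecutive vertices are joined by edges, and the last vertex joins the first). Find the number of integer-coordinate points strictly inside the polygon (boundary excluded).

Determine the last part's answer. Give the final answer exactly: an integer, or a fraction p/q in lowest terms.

Part 1: total draws C(19,2) = 171; favorable C(14,2) = 91; P = 91/171; answer 91/171
Part 2: S1 = 91/171; threaded value p + q = 262; m = 30; cross terms: (-25*16 - 30*-39)=770, (30*34 - -14*16)=1244, (-14*-39 - -25*34)=1396; twice the area = |3410| = 3410; area = 1705; boundary points = 55 + 2 + 1 = 58; strictly interior points = area - boundary/2 + 1 = 1677; answer 1677

1677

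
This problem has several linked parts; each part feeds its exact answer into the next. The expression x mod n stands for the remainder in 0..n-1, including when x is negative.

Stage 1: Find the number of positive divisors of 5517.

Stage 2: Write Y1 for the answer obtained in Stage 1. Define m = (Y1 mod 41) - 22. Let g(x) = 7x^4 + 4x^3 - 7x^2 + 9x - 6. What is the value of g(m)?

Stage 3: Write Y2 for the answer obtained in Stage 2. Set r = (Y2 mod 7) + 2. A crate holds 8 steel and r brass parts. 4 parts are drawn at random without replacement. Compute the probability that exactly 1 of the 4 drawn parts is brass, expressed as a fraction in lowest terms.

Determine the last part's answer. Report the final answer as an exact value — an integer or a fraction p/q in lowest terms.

8/15

Stage 1: 5517 = 3^2 * 613; number of divisors = (2+1) * (1+1) = 6; answer 6
Stage 2: Y1 = 6; m = -16; 7*(-16)^4 + 4*(-16)^3 - 7*(-16)^2 + 9*(-16)^1 - 6 = (458752) + (-16384) + (-1792) + (-144) + (-6) = 440426; answer 440426
Stage 3: Y2 = 440426; r = 2; total draws C(10,4) = 210; favorable C(2,1)*C(8,3) = 112; P = 8/15; answer 8/15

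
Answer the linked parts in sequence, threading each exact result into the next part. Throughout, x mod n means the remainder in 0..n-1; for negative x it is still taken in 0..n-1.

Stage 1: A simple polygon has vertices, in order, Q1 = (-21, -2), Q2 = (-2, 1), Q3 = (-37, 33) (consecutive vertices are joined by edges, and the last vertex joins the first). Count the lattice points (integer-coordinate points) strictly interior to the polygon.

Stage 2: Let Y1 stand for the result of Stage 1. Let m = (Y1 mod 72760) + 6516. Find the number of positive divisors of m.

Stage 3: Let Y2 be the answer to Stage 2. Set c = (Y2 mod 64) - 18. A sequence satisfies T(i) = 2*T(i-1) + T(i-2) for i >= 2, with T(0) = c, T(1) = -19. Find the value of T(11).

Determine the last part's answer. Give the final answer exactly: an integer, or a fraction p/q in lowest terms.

Stage 1: cross terms: (-21*1 - -2*-2)=-25, (-2*33 - -37*1)=-29, (-37*-2 - -21*33)=767; twice the area = |713| = 713; area = 713/2; boundary points = 1 + 1 + 1 = 3; strictly interior points = area - boundary/2 + 1 = 356; answer 356
Stage 2: Y1 = 356; m = 6872; 6872 = 2^3 * 859; number of divisors = (3+1) * (1+1) = 8; answer 8
Stage 3: Y2 = 8; c = -10; T(2) = 2*(-19) + 1*(-10) = -48; iterating: T(2)=-48, T(3)=-115, T(4)=-278, T(5)=-671, T(6)=-1620, T(7)=-3911, T(8)=-9442, T(9)=-22795, T(10)=-55032, T(11)=-132859; answer -132859

-132859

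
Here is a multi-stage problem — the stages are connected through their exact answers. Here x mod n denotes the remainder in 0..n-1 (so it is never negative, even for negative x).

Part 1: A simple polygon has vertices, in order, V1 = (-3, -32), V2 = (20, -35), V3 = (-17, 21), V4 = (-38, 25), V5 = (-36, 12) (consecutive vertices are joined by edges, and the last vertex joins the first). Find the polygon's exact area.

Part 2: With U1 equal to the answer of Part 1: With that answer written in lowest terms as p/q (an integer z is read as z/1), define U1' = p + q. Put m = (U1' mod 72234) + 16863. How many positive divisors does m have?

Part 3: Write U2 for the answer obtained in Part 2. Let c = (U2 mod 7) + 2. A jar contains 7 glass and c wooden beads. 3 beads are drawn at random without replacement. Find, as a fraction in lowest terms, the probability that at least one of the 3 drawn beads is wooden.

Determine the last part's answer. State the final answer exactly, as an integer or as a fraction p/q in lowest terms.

Part 1: cross terms: (-3*-35 - 20*-32)=745, (20*21 - -17*-35)=-175, (-17*25 - -38*21)=373, (-38*12 - -36*25)=444, (-36*-32 - -3*12)=1188; twice the area = |2575| = 2575; area = 2575/2; answer 2575/2
Part 2: U1 = 2575/2; threaded value p + q = 2577; m = 19440; 19440 = 2^4 * 3^5 * 5; number of divisors = (4+1) * (5+1) * (1+1) = 60; answer 60
Part 3: U2 = 60; c = 6; total draws C(13,3) = 286; complement C(7,3) = 35; favorable 286 - 35 = 251; P = 251/286; answer 251/286

251/286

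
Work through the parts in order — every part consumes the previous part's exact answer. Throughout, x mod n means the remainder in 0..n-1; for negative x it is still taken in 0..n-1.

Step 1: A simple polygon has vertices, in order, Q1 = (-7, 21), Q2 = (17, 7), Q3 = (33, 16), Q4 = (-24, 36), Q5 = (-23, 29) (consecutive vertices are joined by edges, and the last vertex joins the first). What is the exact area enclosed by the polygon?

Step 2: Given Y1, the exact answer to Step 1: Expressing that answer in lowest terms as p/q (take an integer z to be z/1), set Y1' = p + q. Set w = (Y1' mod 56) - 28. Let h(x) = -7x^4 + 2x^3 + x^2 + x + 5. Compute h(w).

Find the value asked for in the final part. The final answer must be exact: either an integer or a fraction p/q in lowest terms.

-2702470

Step 1: cross terms: (-7*7 - 17*21)=-406, (17*16 - 33*7)=41, (33*36 - -24*16)=1572, (-24*29 - -23*36)=132, (-23*21 - -7*29)=-280; twice the area = |1059| = 1059; area = 1059/2; answer 1059/2
Step 2: Y1 = 1059/2; threaded value p + q = 1061; w = 25; -7*(25)^4 + 2*(25)^3 + 1*(25)^2 + 1*(25)^1 + 5 = (-2734375) + (31250) + (625) + (25) + (5) = -2702470; answer -2702470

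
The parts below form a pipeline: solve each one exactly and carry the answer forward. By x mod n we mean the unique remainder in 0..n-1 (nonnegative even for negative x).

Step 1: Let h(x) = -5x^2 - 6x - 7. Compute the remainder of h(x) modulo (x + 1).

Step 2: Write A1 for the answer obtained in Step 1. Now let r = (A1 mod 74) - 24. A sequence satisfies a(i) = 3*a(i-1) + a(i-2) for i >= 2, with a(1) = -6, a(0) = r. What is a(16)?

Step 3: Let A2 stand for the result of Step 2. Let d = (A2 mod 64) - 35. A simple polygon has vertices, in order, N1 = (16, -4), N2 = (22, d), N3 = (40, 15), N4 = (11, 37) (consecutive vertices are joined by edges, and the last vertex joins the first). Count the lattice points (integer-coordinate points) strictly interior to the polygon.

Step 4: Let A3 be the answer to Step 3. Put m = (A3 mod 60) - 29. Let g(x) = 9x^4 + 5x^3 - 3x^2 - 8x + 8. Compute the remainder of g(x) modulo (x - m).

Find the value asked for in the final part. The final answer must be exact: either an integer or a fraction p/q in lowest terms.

124847

Step 1: remainder = value at the root: -5*(-1)^2 - 6*(-1)^1 - 7 = (-5) + (6) + (-7) = -6; answer -6
Step 2: A1 = -6; r = 44; a(2) = 3*(-6) + 1*(44) = 26; iterating: a(2)=26, a(3)=72, a(4)=242, a(5)=798, a(6)=2636, a(7)=8706, a(8)=28754, a(9)=94968, a(10)=313658, a(11)=1035942, a(12)=3421484, a(13)=11300394, a(14)=37322666, a(15)=123268392, a(16)=407127842; answer 407127842
Step 3: A2 = 407127842; d = -1; cross terms: (16*-1 - 22*-4)=72, (22*15 - 40*-1)=370, (40*37 - 11*15)=1315, (11*-4 - 16*37)=-636; twice the area = |1121| = 1121; area = 1121/2; boundary points = 3 + 2 + 1 + 1 = 7; strictly interior points = area - boundary/2 + 1 = 558; answer 558
Step 4: A3 = 558; m = -11; remainder = value at the root: 9*(-11)^4 + 5*(-11)^3 - 3*(-11)^2 - 8*(-11)^1 + 8 = (131769) + (-6655) + (-363) + (88) + (8) = 124847; answer 124847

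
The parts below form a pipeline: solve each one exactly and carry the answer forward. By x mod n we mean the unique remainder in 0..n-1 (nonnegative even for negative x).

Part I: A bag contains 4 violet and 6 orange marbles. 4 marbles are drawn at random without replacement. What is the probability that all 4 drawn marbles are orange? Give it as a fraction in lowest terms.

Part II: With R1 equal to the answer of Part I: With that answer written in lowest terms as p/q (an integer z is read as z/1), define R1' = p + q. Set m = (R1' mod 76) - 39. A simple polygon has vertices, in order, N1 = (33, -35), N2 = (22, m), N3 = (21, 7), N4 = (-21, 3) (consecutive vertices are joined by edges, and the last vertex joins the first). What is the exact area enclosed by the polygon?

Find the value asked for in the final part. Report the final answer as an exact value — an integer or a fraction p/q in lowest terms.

741

Part I: total draws C(10,4) = 210; favorable C(6,4) = 15; P = 1/14; answer 1/14
Part II: R1 = 1/14; threaded value p + q = 15; m = -24; cross terms: (33*-24 - 22*-35)=-22, (22*7 - 21*-24)=658, (21*3 - -21*7)=210, (-21*-35 - 33*3)=636; twice the area = |1482| = 1482; area = 741; answer 741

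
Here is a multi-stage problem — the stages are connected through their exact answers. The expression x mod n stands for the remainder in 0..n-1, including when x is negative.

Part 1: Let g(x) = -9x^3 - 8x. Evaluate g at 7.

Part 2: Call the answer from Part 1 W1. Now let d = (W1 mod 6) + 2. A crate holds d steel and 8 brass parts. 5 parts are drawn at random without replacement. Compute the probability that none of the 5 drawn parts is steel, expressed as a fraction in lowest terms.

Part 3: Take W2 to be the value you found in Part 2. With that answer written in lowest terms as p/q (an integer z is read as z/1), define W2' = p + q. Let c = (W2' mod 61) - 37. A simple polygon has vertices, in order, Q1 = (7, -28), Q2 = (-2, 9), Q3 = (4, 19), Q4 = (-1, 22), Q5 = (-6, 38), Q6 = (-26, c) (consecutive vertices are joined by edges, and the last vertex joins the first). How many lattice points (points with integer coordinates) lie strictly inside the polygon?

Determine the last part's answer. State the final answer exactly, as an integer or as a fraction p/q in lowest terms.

Part 1: -9*(7)^3 - 8*(7)^1 = (-3087) + (-56) = -3143; answer -3143
Part 2: W1 = -3143; d = 3; total draws C(11,5) = 462; favorable C(8,5) = 56; P = 4/33; answer 4/33
Part 3: W2 = 4/33; threaded value p + q = 37; c = 0; cross terms: (7*9 - -2*-28)=7, (-2*19 - 4*9)=-74, (4*22 - -1*19)=107, (-1*38 - -6*22)=94, (-6*0 - -26*38)=988, (-26*-28 - 7*0)=728; twice the area = |1850| = 1850; area = 925; boundary points = 1 + 2 + 1 + 1 + 2 + 1 = 8; strictly interior points = area - boundary/2 + 1 = 922; answer 922

922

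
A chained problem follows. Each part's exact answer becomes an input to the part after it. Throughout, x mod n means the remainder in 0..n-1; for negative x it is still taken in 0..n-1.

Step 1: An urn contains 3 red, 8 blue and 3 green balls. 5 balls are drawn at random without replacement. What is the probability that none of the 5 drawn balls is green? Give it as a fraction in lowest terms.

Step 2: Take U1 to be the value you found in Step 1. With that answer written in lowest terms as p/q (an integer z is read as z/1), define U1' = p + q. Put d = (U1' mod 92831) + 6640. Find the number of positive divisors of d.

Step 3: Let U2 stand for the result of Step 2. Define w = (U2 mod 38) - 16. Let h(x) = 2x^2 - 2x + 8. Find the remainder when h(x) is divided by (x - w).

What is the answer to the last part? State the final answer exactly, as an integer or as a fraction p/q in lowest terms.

Step 1: total draws C(14,5) = 2002; favorable C(11,5) = 462; P = 3/13; answer 3/13
Step 2: U1 = 3/13; threaded value p + q = 16; d = 6656; 6656 = 2^9 * 13; number of divisors = (9+1) * (1+1) = 20; answer 20
Step 3: U2 = 20; w = 4; remainder = value at the root: 2*(4)^2 - 2*(4)^1 + 8 = (32) + (-8) + (8) = 32; answer 32

32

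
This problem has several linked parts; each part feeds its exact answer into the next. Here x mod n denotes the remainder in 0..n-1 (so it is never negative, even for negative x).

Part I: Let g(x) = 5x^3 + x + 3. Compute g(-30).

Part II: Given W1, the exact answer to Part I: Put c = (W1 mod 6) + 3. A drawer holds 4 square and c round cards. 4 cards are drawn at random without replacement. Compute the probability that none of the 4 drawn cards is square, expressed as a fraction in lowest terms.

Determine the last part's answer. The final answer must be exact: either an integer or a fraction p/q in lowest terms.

1/14

Part I: 5*(-30)^3 + 1*(-30)^1 + 3 = (-135000) + (-30) + (3) = -135027; answer -135027
Part II: W1 = -135027; c = 6; total draws C(10,4) = 210; favorable C(6,4) = 15; P = 1/14; answer 1/14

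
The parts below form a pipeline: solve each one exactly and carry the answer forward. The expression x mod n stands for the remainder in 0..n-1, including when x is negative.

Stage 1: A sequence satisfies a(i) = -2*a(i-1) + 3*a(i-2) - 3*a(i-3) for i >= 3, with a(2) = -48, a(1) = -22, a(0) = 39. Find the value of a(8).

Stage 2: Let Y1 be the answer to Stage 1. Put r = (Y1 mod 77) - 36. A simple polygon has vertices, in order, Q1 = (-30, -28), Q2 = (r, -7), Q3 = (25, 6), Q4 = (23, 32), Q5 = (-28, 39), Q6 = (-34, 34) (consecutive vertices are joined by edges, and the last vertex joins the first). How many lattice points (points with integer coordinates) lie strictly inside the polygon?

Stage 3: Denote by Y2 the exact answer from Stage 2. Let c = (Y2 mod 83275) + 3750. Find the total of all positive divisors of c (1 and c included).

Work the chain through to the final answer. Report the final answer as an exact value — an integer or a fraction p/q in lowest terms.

Stage 1: a(3) = -2*(-48) + 3*(-22) - 3*(39) = -87; iterating: a(3)=-87, a(4)=96, a(5)=-309, a(6)=1167, a(7)=-3549, a(8)=11526; answer 11526
Stage 2: Y1 = 11526; r = 17; cross terms: (-30*-7 - 17*-28)=686, (17*6 - 25*-7)=277, (25*32 - 23*6)=662, (23*39 - -28*32)=1793, (-28*34 - -34*39)=374, (-34*-28 - -30*34)=1972; twice the area = |5764| = 5764; area = 2882; boundary points = 1 + 1 + 2 + 1 + 1 + 2 = 8; strictly interior points = area - boundary/2 + 1 = 2879; answer 2879
Stage 3: Y2 = 2879; c = 6629; 6629 = 7 * 947; sigma = (1 + 7) * (1 + 947) = 8 * 948 = 7584; answer 7584

7584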